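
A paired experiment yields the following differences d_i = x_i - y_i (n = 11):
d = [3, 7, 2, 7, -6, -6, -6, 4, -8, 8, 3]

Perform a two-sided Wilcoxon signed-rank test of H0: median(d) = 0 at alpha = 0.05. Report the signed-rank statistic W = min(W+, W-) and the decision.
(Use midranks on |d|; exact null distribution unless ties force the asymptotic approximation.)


Step 1: Drop any zero differences (none here) and take |d_i|.
|d| = [3, 7, 2, 7, 6, 6, 6, 4, 8, 8, 3]
Step 2: Midrank |d_i| (ties get averaged ranks).
ranks: |3|->2.5, |7|->8.5, |2|->1, |7|->8.5, |6|->6, |6|->6, |6|->6, |4|->4, |8|->10.5, |8|->10.5, |3|->2.5
Step 3: Attach original signs; sum ranks with positive sign and with negative sign.
W+ = 2.5 + 8.5 + 1 + 8.5 + 4 + 10.5 + 2.5 = 37.5
W- = 6 + 6 + 6 + 10.5 = 28.5
(Check: W+ + W- = 66 should equal n(n+1)/2 = 66.)
Step 4: Test statistic W = min(W+, W-) = 28.5.
Step 5: Ties in |d|, so use the tie-corrected normal approximation.
        E[W] = n(n+1)/4 = 11*12/4 = 33.
        Tie groups: |d|=3 (t=2), |d|=6 (t=3), |d|=7 (t=2), |d|=8 (t=2); sum(t^3 - t) = 42.
        Var[W] = n(n+1)(2n+1)/24 - sum(t^3-t)/48 = 3036/24 - 42/48 = 125.625.
        z = (W - E[W]) / sqrt(Var[W]) = (28.5 - 33) / 11.2083 = -0.4015.
        Two-sided p = 2*Phi(z) = 0.688060.
Step 6: alpha = 0.05. fail to reject H0.

W+ = 37.5, W- = 28.5, W = min = 28.5, p = 0.688060, fail to reject H0.


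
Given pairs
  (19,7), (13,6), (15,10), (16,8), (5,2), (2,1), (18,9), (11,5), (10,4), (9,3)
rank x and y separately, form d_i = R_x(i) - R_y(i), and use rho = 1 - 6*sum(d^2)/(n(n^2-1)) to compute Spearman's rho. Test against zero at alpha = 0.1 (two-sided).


Step 1: Rank x and y separately (midranks; no ties here).
rank(x): 19->10, 13->6, 15->7, 16->8, 5->2, 2->1, 18->9, 11->5, 10->4, 9->3
rank(y): 7->7, 6->6, 10->10, 8->8, 2->2, 1->1, 9->9, 5->5, 4->4, 3->3
Step 2: d_i = R_x(i) - R_y(i); compute d_i^2.
  (10-7)^2=9, (6-6)^2=0, (7-10)^2=9, (8-8)^2=0, (2-2)^2=0, (1-1)^2=0, (9-9)^2=0, (5-5)^2=0, (4-4)^2=0, (3-3)^2=0
sum(d^2) = 18.
Step 3: rho = 1 - 6*18 / (10*(10^2 - 1)) = 1 - 108/990 = 0.890909.
Step 4: Under H0, t = rho * sqrt((n-2)/(1-rho^2)) = 5.5482 ~ t(8).
Step 5: Two-sided p-value from the t-distribution with 8 df = 0.000542.
Step 6: alpha = 0.1. reject H0.

rho = 0.8909, p = 0.000542, reject H0 at alpha = 0.1.


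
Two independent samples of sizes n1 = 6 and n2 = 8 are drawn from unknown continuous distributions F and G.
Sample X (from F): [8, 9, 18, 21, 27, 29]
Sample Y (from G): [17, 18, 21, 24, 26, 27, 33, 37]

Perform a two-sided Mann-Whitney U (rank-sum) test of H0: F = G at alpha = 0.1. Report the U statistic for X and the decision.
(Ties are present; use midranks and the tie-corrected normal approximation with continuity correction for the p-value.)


Step 1: Combine and sort all 14 observations; assign midranks.
sorted (value, group): (8,X), (9,X), (17,Y), (18,X), (18,Y), (21,X), (21,Y), (24,Y), (26,Y), (27,X), (27,Y), (29,X), (33,Y), (37,Y)
ranks: 8->1, 9->2, 17->3, 18->4.5, 18->4.5, 21->6.5, 21->6.5, 24->8, 26->9, 27->10.5, 27->10.5, 29->12, 33->13, 37->14
Step 2: Rank sum for X: R1 = 1 + 2 + 4.5 + 6.5 + 10.5 + 12 = 36.5.
Step 3: U_X = R1 - n1(n1+1)/2 = 36.5 - 6*7/2 = 36.5 - 21 = 15.5.
       U_Y = n1*n2 - U_X = 48 - 15.5 = 32.5.
Step 4: Ties are present, so use the tie-corrected normal approximation (with continuity correction) for the p-value.
Step 5: p-value = 0.300101; compare to alpha = 0.1. fail to reject H0.

U_X = 15.5, p = 0.300101, fail to reject H0 at alpha = 0.1.


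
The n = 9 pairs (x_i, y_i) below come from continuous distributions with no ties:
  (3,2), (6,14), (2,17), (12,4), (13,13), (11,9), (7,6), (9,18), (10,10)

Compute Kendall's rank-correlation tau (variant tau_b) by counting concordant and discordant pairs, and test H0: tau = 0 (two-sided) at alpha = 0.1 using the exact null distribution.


Step 1: Enumerate the 36 unordered pairs (i,j) with i<j and classify each by sign(x_j-x_i) * sign(y_j-y_i).
  (1,2):dx=+3,dy=+12->C; (1,3):dx=-1,dy=+15->D; (1,4):dx=+9,dy=+2->C; (1,5):dx=+10,dy=+11->C
  (1,6):dx=+8,dy=+7->C; (1,7):dx=+4,dy=+4->C; (1,8):dx=+6,dy=+16->C; (1,9):dx=+7,dy=+8->C
  (2,3):dx=-4,dy=+3->D; (2,4):dx=+6,dy=-10->D; (2,5):dx=+7,dy=-1->D; (2,6):dx=+5,dy=-5->D
  (2,7):dx=+1,dy=-8->D; (2,8):dx=+3,dy=+4->C; (2,9):dx=+4,dy=-4->D; (3,4):dx=+10,dy=-13->D
  (3,5):dx=+11,dy=-4->D; (3,6):dx=+9,dy=-8->D; (3,7):dx=+5,dy=-11->D; (3,8):dx=+7,dy=+1->C
  (3,9):dx=+8,dy=-7->D; (4,5):dx=+1,dy=+9->C; (4,6):dx=-1,dy=+5->D; (4,7):dx=-5,dy=+2->D
  (4,8):dx=-3,dy=+14->D; (4,9):dx=-2,dy=+6->D; (5,6):dx=-2,dy=-4->C; (5,7):dx=-6,dy=-7->C
  (5,8):dx=-4,dy=+5->D; (5,9):dx=-3,dy=-3->C; (6,7):dx=-4,dy=-3->C; (6,8):dx=-2,dy=+9->D
  (6,9):dx=-1,dy=+1->D; (7,8):dx=+2,dy=+12->C; (7,9):dx=+3,dy=+4->C; (8,9):dx=+1,dy=-8->D
Step 2: C = 16, D = 20, total pairs = 36.
Step 3: tau = (C - D)/(n(n-1)/2) = (16 - 20)/36 = -0.111111.
Step 4: Exact two-sided p-value (enumerate n! = 362880 permutations of y under H0): p = 0.761414.
Step 5: alpha = 0.1. fail to reject H0.

tau_b = -0.1111 (C=16, D=20), p = 0.761414, fail to reject H0.


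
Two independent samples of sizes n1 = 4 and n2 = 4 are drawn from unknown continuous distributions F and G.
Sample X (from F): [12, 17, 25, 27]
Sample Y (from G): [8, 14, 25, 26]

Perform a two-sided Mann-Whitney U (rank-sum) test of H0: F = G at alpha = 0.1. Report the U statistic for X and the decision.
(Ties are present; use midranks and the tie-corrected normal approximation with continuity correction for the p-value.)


Step 1: Combine and sort all 8 observations; assign midranks.
sorted (value, group): (8,Y), (12,X), (14,Y), (17,X), (25,X), (25,Y), (26,Y), (27,X)
ranks: 8->1, 12->2, 14->3, 17->4, 25->5.5, 25->5.5, 26->7, 27->8
Step 2: Rank sum for X: R1 = 2 + 4 + 5.5 + 8 = 19.5.
Step 3: U_X = R1 - n1(n1+1)/2 = 19.5 - 4*5/2 = 19.5 - 10 = 9.5.
       U_Y = n1*n2 - U_X = 16 - 9.5 = 6.5.
Step 4: Ties are present, so use the tie-corrected normal approximation (with continuity correction) for the p-value.
Step 5: p-value = 0.771503; compare to alpha = 0.1. fail to reject H0.

U_X = 9.5, p = 0.771503, fail to reject H0 at alpha = 0.1.


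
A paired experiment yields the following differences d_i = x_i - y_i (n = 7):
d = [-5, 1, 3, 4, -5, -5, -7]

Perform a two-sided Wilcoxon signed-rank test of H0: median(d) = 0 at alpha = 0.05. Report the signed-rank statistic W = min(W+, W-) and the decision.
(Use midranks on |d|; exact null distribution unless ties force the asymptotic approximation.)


Step 1: Drop any zero differences (none here) and take |d_i|.
|d| = [5, 1, 3, 4, 5, 5, 7]
Step 2: Midrank |d_i| (ties get averaged ranks).
ranks: |5|->5, |1|->1, |3|->2, |4|->3, |5|->5, |5|->5, |7|->7
Step 3: Attach original signs; sum ranks with positive sign and with negative sign.
W+ = 1 + 2 + 3 = 6
W- = 5 + 5 + 5 + 7 = 22
(Check: W+ + W- = 28 should equal n(n+1)/2 = 28.)
Step 4: Test statistic W = min(W+, W-) = 6.
Step 5: Ties in |d|, so use the tie-corrected normal approximation.
        E[W] = n(n+1)/4 = 7*8/4 = 14.
        Tie groups: |d|=5 (t=3); sum(t^3 - t) = 24.
        Var[W] = n(n+1)(2n+1)/24 - sum(t^3-t)/48 = 840/24 - 24/48 = 34.5.
        z = (W - E[W]) / sqrt(Var[W]) = (6 - 14) / 5.8737 = -1.3620.
        Two-sided p = 2*Phi(z) = 0.173195.
Step 6: alpha = 0.05. fail to reject H0.

W+ = 6, W- = 22, W = min = 6, p = 0.173195, fail to reject H0.


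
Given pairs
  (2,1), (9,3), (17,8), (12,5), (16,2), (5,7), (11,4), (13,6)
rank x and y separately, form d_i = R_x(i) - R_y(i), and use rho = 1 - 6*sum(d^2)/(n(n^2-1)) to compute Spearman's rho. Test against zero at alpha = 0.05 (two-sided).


Step 1: Rank x and y separately (midranks; no ties here).
rank(x): 2->1, 9->3, 17->8, 12->5, 16->7, 5->2, 11->4, 13->6
rank(y): 1->1, 3->3, 8->8, 5->5, 2->2, 7->7, 4->4, 6->6
Step 2: d_i = R_x(i) - R_y(i); compute d_i^2.
  (1-1)^2=0, (3-3)^2=0, (8-8)^2=0, (5-5)^2=0, (7-2)^2=25, (2-7)^2=25, (4-4)^2=0, (6-6)^2=0
sum(d^2) = 50.
Step 3: rho = 1 - 6*50 / (8*(8^2 - 1)) = 1 - 300/504 = 0.404762.
Step 4: Under H0, t = rho * sqrt((n-2)/(1-rho^2)) = 1.0842 ~ t(6).
Step 5: Two-sided p-value from the t-distribution with 6 df = 0.319889.
Step 6: alpha = 0.05. fail to reject H0.

rho = 0.4048, p = 0.319889, fail to reject H0 at alpha = 0.05.


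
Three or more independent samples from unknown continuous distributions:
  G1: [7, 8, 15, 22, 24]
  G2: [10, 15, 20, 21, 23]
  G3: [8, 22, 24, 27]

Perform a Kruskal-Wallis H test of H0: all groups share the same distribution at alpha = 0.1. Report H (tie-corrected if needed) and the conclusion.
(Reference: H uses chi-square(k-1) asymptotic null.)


Step 1: Combine all N = 14 observations and assign midranks.
sorted (value, group, rank): (7,G1,1), (8,G1,2.5), (8,G3,2.5), (10,G2,4), (15,G1,5.5), (15,G2,5.5), (20,G2,7), (21,G2,8), (22,G1,9.5), (22,G3,9.5), (23,G2,11), (24,G1,12.5), (24,G3,12.5), (27,G3,14)
Step 2: Sum ranks within each group.
R_1 = 31 (n_1 = 5)
R_2 = 35.5 (n_2 = 5)
R_3 = 38.5 (n_3 = 4)
Step 3: H = 12/(N(N+1)) * sum(R_i^2/n_i) - 3(N+1)
     = 12/(14*15) * (31^2/5 + 35.5^2/5 + 38.5^2/4) - 3*15
     = 0.057143 * 814.812 - 45
     = 1.560714.
Step 4: Ties present; correction factor C = 1 - 24/(14^3 - 14) = 0.991209. Corrected H = 1.560714 / 0.991209 = 1.574557.
Step 5: Under H0, H ~ chi^2(2); p-value = 0.455082.
Step 6: alpha = 0.1. fail to reject H0.

H = 1.5746, df = 2, p = 0.455082, fail to reject H0.


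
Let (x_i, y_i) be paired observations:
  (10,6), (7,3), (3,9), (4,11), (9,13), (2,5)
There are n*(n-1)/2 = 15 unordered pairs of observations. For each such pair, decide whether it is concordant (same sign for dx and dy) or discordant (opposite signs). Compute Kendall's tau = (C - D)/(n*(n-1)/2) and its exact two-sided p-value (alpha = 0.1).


Step 1: Enumerate the 15 unordered pairs (i,j) with i<j and classify each by sign(x_j-x_i) * sign(y_j-y_i).
  (1,2):dx=-3,dy=-3->C; (1,3):dx=-7,dy=+3->D; (1,4):dx=-6,dy=+5->D; (1,5):dx=-1,dy=+7->D
  (1,6):dx=-8,dy=-1->C; (2,3):dx=-4,dy=+6->D; (2,4):dx=-3,dy=+8->D; (2,5):dx=+2,dy=+10->C
  (2,6):dx=-5,dy=+2->D; (3,4):dx=+1,dy=+2->C; (3,5):dx=+6,dy=+4->C; (3,6):dx=-1,dy=-4->C
  (4,5):dx=+5,dy=+2->C; (4,6):dx=-2,dy=-6->C; (5,6):dx=-7,dy=-8->C
Step 2: C = 9, D = 6, total pairs = 15.
Step 3: tau = (C - D)/(n(n-1)/2) = (9 - 6)/15 = 0.200000.
Step 4: Exact two-sided p-value (enumerate n! = 720 permutations of y under H0): p = 0.719444.
Step 5: alpha = 0.1. fail to reject H0.

tau_b = 0.2000 (C=9, D=6), p = 0.719444, fail to reject H0.


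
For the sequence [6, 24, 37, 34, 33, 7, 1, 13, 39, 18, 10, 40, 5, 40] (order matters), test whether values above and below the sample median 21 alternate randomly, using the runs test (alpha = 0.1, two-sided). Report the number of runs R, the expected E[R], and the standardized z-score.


Step 1: Compute median = 21; label A = above, B = below.
Labels in order: BAAAABBBABBABA  (n_A = 7, n_B = 7)
Step 2: Count runs R = 8.
Step 3: Under H0 (random ordering), E[R] = 2*n_A*n_B/(n_A+n_B) + 1 = 2*7*7/14 + 1 = 8.0000.
        Var[R] = 2*n_A*n_B*(2*n_A*n_B - n_A - n_B) / ((n_A+n_B)^2 * (n_A+n_B-1)) = 8232/2548 = 3.2308.
        SD[R] = 1.7974.
Step 4: R = E[R], so z = 0 with no continuity correction.
Step 5: Two-sided p-value via normal approximation = 2*(1 - Phi(|z|)) = 1.000000.
Step 6: alpha = 0.1. fail to reject H0.

R = 8, z = 0.0000, p = 1.000000, fail to reject H0.


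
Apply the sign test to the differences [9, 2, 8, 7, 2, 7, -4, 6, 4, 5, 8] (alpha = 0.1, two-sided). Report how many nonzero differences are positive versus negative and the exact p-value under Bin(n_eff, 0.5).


Step 1: Discard zero differences. Original n = 11; n_eff = number of nonzero differences = 11.
Nonzero differences (with sign): +9, +2, +8, +7, +2, +7, -4, +6, +4, +5, +8
Step 2: Count signs: positive = 10, negative = 1.
Step 3: Under H0: P(positive) = 0.5, so the number of positives S ~ Bin(11, 0.5).
Step 4: Two-sided exact p-value = sum of Bin(11,0.5) probabilities at or below the observed probability = 0.011719.
Step 5: alpha = 0.1. reject H0.

n_eff = 11, pos = 10, neg = 1, p = 0.011719, reject H0.


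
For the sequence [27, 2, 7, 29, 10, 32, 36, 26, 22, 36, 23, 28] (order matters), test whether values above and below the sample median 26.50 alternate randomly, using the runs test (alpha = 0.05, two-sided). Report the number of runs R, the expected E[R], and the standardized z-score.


Step 1: Compute median = 26.50; label A = above, B = below.
Labels in order: ABBABAABBABA  (n_A = 6, n_B = 6)
Step 2: Count runs R = 9.
Step 3: Under H0 (random ordering), E[R] = 2*n_A*n_B/(n_A+n_B) + 1 = 2*6*6/12 + 1 = 7.0000.
        Var[R] = 2*n_A*n_B*(2*n_A*n_B - n_A - n_B) / ((n_A+n_B)^2 * (n_A+n_B-1)) = 4320/1584 = 2.7273.
        SD[R] = 1.6514.
Step 4: Continuity-corrected z = (R - 0.5 - E[R]) / SD[R] = (9 - 0.5 - 7.0000) / 1.6514 = 0.9083.
Step 5: Two-sided p-value via normal approximation = 2*(1 - Phi(|z|)) = 0.363722.
Step 6: alpha = 0.05. fail to reject H0.

R = 9, z = 0.9083, p = 0.363722, fail to reject H0.


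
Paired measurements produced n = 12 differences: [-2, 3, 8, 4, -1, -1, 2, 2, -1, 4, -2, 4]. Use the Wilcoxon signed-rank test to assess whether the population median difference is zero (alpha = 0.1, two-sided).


Step 1: Drop any zero differences (none here) and take |d_i|.
|d| = [2, 3, 8, 4, 1, 1, 2, 2, 1, 4, 2, 4]
Step 2: Midrank |d_i| (ties get averaged ranks).
ranks: |2|->5.5, |3|->8, |8|->12, |4|->10, |1|->2, |1|->2, |2|->5.5, |2|->5.5, |1|->2, |4|->10, |2|->5.5, |4|->10
Step 3: Attach original signs; sum ranks with positive sign and with negative sign.
W+ = 8 + 12 + 10 + 5.5 + 5.5 + 10 + 10 = 61
W- = 5.5 + 2 + 2 + 2 + 5.5 = 17
(Check: W+ + W- = 78 should equal n(n+1)/2 = 78.)
Step 4: Test statistic W = min(W+, W-) = 17.
Step 5: Ties in |d|, so use the tie-corrected normal approximation.
        E[W] = n(n+1)/4 = 12*13/4 = 39.
        Tie groups: |d|=1 (t=3), |d|=2 (t=4), |d|=4 (t=3); sum(t^3 - t) = 108.
        Var[W] = n(n+1)(2n+1)/24 - sum(t^3-t)/48 = 3900/24 - 108/48 = 160.25.
        z = (W - E[W]) / sqrt(Var[W]) = (17 - 39) / 12.6590 = -1.7379.
        Two-sided p = 2*Phi(z) = 0.082229.
Step 6: alpha = 0.1. reject H0.

W+ = 61, W- = 17, W = min = 17, p = 0.082229, reject H0.


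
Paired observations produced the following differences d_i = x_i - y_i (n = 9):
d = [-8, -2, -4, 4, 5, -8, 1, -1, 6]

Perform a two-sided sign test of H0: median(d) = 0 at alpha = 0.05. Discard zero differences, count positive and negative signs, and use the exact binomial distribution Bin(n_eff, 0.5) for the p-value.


Step 1: Discard zero differences. Original n = 9; n_eff = number of nonzero differences = 9.
Nonzero differences (with sign): -8, -2, -4, +4, +5, -8, +1, -1, +6
Step 2: Count signs: positive = 4, negative = 5.
Step 3: Under H0: P(positive) = 0.5, so the number of positives S ~ Bin(9, 0.5).
Step 4: Two-sided exact p-value = sum of Bin(9,0.5) probabilities at or below the observed probability = 1.000000.
Step 5: alpha = 0.05. fail to reject H0.

n_eff = 9, pos = 4, neg = 5, p = 1.000000, fail to reject H0.


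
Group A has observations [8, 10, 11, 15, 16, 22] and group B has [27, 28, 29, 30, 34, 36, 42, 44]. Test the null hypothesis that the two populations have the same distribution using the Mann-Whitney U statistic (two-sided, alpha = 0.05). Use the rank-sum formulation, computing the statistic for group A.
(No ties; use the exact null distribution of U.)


Step 1: Combine and sort all 14 observations; assign midranks.
sorted (value, group): (8,X), (10,X), (11,X), (15,X), (16,X), (22,X), (27,Y), (28,Y), (29,Y), (30,Y), (34,Y), (36,Y), (42,Y), (44,Y)
ranks: 8->1, 10->2, 11->3, 15->4, 16->5, 22->6, 27->7, 28->8, 29->9, 30->10, 34->11, 36->12, 42->13, 44->14
Step 2: Rank sum for X: R1 = 1 + 2 + 3 + 4 + 5 + 6 = 21.
Step 3: U_X = R1 - n1(n1+1)/2 = 21 - 6*7/2 = 21 - 21 = 0.
       U_Y = n1*n2 - U_X = 48 - 0 = 48.
Step 4: No ties, so the exact null distribution of U (based on enumerating the C(14,6) = 3003 equally likely rank assignments) gives the two-sided p-value.
Step 5: p-value = 0.000666; compare to alpha = 0.05. reject H0.

U_X = 0, p = 0.000666, reject H0 at alpha = 0.05.


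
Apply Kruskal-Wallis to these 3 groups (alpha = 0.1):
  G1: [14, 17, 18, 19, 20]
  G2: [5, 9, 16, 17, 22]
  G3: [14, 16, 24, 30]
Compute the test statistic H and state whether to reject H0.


Step 1: Combine all N = 14 observations and assign midranks.
sorted (value, group, rank): (5,G2,1), (9,G2,2), (14,G1,3.5), (14,G3,3.5), (16,G2,5.5), (16,G3,5.5), (17,G1,7.5), (17,G2,7.5), (18,G1,9), (19,G1,10), (20,G1,11), (22,G2,12), (24,G3,13), (30,G3,14)
Step 2: Sum ranks within each group.
R_1 = 41 (n_1 = 5)
R_2 = 28 (n_2 = 5)
R_3 = 36 (n_3 = 4)
Step 3: H = 12/(N(N+1)) * sum(R_i^2/n_i) - 3(N+1)
     = 12/(14*15) * (41^2/5 + 28^2/5 + 36^2/4) - 3*15
     = 0.057143 * 817 - 45
     = 1.685714.
Step 4: Ties present; correction factor C = 1 - 18/(14^3 - 14) = 0.993407. Corrected H = 1.685714 / 0.993407 = 1.696903.
Step 5: Under H0, H ~ chi^2(2); p-value = 0.428077.
Step 6: alpha = 0.1. fail to reject H0.

H = 1.6969, df = 2, p = 0.428077, fail to reject H0.


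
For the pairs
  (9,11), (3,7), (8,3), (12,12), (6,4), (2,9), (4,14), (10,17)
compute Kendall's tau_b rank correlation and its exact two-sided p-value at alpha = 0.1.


Step 1: Enumerate the 28 unordered pairs (i,j) with i<j and classify each by sign(x_j-x_i) * sign(y_j-y_i).
  (1,2):dx=-6,dy=-4->C; (1,3):dx=-1,dy=-8->C; (1,4):dx=+3,dy=+1->C; (1,5):dx=-3,dy=-7->C
  (1,6):dx=-7,dy=-2->C; (1,7):dx=-5,dy=+3->D; (1,8):dx=+1,dy=+6->C; (2,3):dx=+5,dy=-4->D
  (2,4):dx=+9,dy=+5->C; (2,5):dx=+3,dy=-3->D; (2,6):dx=-1,dy=+2->D; (2,7):dx=+1,dy=+7->C
  (2,8):dx=+7,dy=+10->C; (3,4):dx=+4,dy=+9->C; (3,5):dx=-2,dy=+1->D; (3,6):dx=-6,dy=+6->D
  (3,7):dx=-4,dy=+11->D; (3,8):dx=+2,dy=+14->C; (4,5):dx=-6,dy=-8->C; (4,6):dx=-10,dy=-3->C
  (4,7):dx=-8,dy=+2->D; (4,8):dx=-2,dy=+5->D; (5,6):dx=-4,dy=+5->D; (5,7):dx=-2,dy=+10->D
  (5,8):dx=+4,dy=+13->C; (6,7):dx=+2,dy=+5->C; (6,8):dx=+8,dy=+8->C; (7,8):dx=+6,dy=+3->C
Step 2: C = 17, D = 11, total pairs = 28.
Step 3: tau = (C - D)/(n(n-1)/2) = (17 - 11)/28 = 0.214286.
Step 4: Exact two-sided p-value (enumerate n! = 40320 permutations of y under H0): p = 0.548413.
Step 5: alpha = 0.1. fail to reject H0.

tau_b = 0.2143 (C=17, D=11), p = 0.548413, fail to reject H0.


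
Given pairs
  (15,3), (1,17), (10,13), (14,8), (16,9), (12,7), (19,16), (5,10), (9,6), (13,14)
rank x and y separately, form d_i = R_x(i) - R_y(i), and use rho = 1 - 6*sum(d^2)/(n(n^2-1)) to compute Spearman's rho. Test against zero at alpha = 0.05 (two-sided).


Step 1: Rank x and y separately (midranks; no ties here).
rank(x): 15->8, 1->1, 10->4, 14->7, 16->9, 12->5, 19->10, 5->2, 9->3, 13->6
rank(y): 3->1, 17->10, 13->7, 8->4, 9->5, 7->3, 16->9, 10->6, 6->2, 14->8
Step 2: d_i = R_x(i) - R_y(i); compute d_i^2.
  (8-1)^2=49, (1-10)^2=81, (4-7)^2=9, (7-4)^2=9, (9-5)^2=16, (5-3)^2=4, (10-9)^2=1, (2-6)^2=16, (3-2)^2=1, (6-8)^2=4
sum(d^2) = 190.
Step 3: rho = 1 - 6*190 / (10*(10^2 - 1)) = 1 - 1140/990 = -0.151515.
Step 4: Under H0, t = rho * sqrt((n-2)/(1-rho^2)) = -0.4336 ~ t(8).
Step 5: Two-sided p-value from the t-distribution with 8 df = 0.676065.
Step 6: alpha = 0.05. fail to reject H0.

rho = -0.1515, p = 0.676065, fail to reject H0 at alpha = 0.05.


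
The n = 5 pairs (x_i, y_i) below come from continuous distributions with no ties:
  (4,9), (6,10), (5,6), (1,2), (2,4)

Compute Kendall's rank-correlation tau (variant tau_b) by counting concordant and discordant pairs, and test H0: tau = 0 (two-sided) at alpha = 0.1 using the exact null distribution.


Step 1: Enumerate the 10 unordered pairs (i,j) with i<j and classify each by sign(x_j-x_i) * sign(y_j-y_i).
  (1,2):dx=+2,dy=+1->C; (1,3):dx=+1,dy=-3->D; (1,4):dx=-3,dy=-7->C; (1,5):dx=-2,dy=-5->C
  (2,3):dx=-1,dy=-4->C; (2,4):dx=-5,dy=-8->C; (2,5):dx=-4,dy=-6->C; (3,4):dx=-4,dy=-4->C
  (3,5):dx=-3,dy=-2->C; (4,5):dx=+1,dy=+2->C
Step 2: C = 9, D = 1, total pairs = 10.
Step 3: tau = (C - D)/(n(n-1)/2) = (9 - 1)/10 = 0.800000.
Step 4: Exact two-sided p-value (enumerate n! = 120 permutations of y under H0): p = 0.083333.
Step 5: alpha = 0.1. reject H0.

tau_b = 0.8000 (C=9, D=1), p = 0.083333, reject H0.


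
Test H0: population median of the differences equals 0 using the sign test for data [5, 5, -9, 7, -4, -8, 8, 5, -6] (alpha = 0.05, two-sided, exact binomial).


Step 1: Discard zero differences. Original n = 9; n_eff = number of nonzero differences = 9.
Nonzero differences (with sign): +5, +5, -9, +7, -4, -8, +8, +5, -6
Step 2: Count signs: positive = 5, negative = 4.
Step 3: Under H0: P(positive) = 0.5, so the number of positives S ~ Bin(9, 0.5).
Step 4: Two-sided exact p-value = sum of Bin(9,0.5) probabilities at or below the observed probability = 1.000000.
Step 5: alpha = 0.05. fail to reject H0.

n_eff = 9, pos = 5, neg = 4, p = 1.000000, fail to reject H0.


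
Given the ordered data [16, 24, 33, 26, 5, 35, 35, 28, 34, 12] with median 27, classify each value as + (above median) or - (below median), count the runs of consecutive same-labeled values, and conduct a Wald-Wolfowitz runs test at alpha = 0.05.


Step 1: Compute median = 27; label A = above, B = below.
Labels in order: BBABBAAAAB  (n_A = 5, n_B = 5)
Step 2: Count runs R = 5.
Step 3: Under H0 (random ordering), E[R] = 2*n_A*n_B/(n_A+n_B) + 1 = 2*5*5/10 + 1 = 6.0000.
        Var[R] = 2*n_A*n_B*(2*n_A*n_B - n_A - n_B) / ((n_A+n_B)^2 * (n_A+n_B-1)) = 2000/900 = 2.2222.
        SD[R] = 1.4907.
Step 4: Continuity-corrected z = (R + 0.5 - E[R]) / SD[R] = (5 + 0.5 - 6.0000) / 1.4907 = -0.3354.
Step 5: Two-sided p-value via normal approximation = 2*(1 - Phi(|z|)) = 0.737316.
Step 6: alpha = 0.05. fail to reject H0.

R = 5, z = -0.3354, p = 0.737316, fail to reject H0.


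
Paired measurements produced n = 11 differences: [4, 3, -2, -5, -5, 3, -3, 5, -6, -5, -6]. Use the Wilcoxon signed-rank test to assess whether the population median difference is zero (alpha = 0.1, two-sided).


Step 1: Drop any zero differences (none here) and take |d_i|.
|d| = [4, 3, 2, 5, 5, 3, 3, 5, 6, 5, 6]
Step 2: Midrank |d_i| (ties get averaged ranks).
ranks: |4|->5, |3|->3, |2|->1, |5|->7.5, |5|->7.5, |3|->3, |3|->3, |5|->7.5, |6|->10.5, |5|->7.5, |6|->10.5
Step 3: Attach original signs; sum ranks with positive sign and with negative sign.
W+ = 5 + 3 + 3 + 7.5 = 18.5
W- = 1 + 7.5 + 7.5 + 3 + 10.5 + 7.5 + 10.5 = 47.5
(Check: W+ + W- = 66 should equal n(n+1)/2 = 66.)
Step 4: Test statistic W = min(W+, W-) = 18.5.
Step 5: Ties in |d|, so use the tie-corrected normal approximation.
        E[W] = n(n+1)/4 = 11*12/4 = 33.
        Tie groups: |d|=3 (t=3), |d|=5 (t=4), |d|=6 (t=2); sum(t^3 - t) = 90.
        Var[W] = n(n+1)(2n+1)/24 - sum(t^3-t)/48 = 3036/24 - 90/48 = 124.625.
        z = (W - E[W]) / sqrt(Var[W]) = (18.5 - 33) / 11.1636 = -1.2989.
        Two-sided p = 2*Phi(z) = 0.193989.
Step 6: alpha = 0.1. fail to reject H0.

W+ = 18.5, W- = 47.5, W = min = 18.5, p = 0.193989, fail to reject H0.


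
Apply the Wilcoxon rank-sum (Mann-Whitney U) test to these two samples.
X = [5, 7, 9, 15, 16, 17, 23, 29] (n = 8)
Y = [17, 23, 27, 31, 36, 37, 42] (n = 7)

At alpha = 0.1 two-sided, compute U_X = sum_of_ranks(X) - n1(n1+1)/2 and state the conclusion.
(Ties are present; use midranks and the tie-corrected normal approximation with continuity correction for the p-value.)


Step 1: Combine and sort all 15 observations; assign midranks.
sorted (value, group): (5,X), (7,X), (9,X), (15,X), (16,X), (17,X), (17,Y), (23,X), (23,Y), (27,Y), (29,X), (31,Y), (36,Y), (37,Y), (42,Y)
ranks: 5->1, 7->2, 9->3, 15->4, 16->5, 17->6.5, 17->6.5, 23->8.5, 23->8.5, 27->10, 29->11, 31->12, 36->13, 37->14, 42->15
Step 2: Rank sum for X: R1 = 1 + 2 + 3 + 4 + 5 + 6.5 + 8.5 + 11 = 41.
Step 3: U_X = R1 - n1(n1+1)/2 = 41 - 8*9/2 = 41 - 36 = 5.
       U_Y = n1*n2 - U_X = 56 - 5 = 51.
Step 4: Ties are present, so use the tie-corrected normal approximation (with continuity correction) for the p-value.
Step 5: p-value = 0.009093; compare to alpha = 0.1. reject H0.

U_X = 5, p = 0.009093, reject H0 at alpha = 0.1.


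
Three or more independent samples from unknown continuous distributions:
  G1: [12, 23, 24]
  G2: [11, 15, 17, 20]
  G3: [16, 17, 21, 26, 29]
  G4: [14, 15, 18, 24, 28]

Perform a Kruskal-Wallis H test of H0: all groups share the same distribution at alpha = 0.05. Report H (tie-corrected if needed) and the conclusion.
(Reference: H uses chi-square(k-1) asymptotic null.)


Step 1: Combine all N = 17 observations and assign midranks.
sorted (value, group, rank): (11,G2,1), (12,G1,2), (14,G4,3), (15,G2,4.5), (15,G4,4.5), (16,G3,6), (17,G2,7.5), (17,G3,7.5), (18,G4,9), (20,G2,10), (21,G3,11), (23,G1,12), (24,G1,13.5), (24,G4,13.5), (26,G3,15), (28,G4,16), (29,G3,17)
Step 2: Sum ranks within each group.
R_1 = 27.5 (n_1 = 3)
R_2 = 23 (n_2 = 4)
R_3 = 56.5 (n_3 = 5)
R_4 = 46 (n_4 = 5)
Step 3: H = 12/(N(N+1)) * sum(R_i^2/n_i) - 3(N+1)
     = 12/(17*18) * (27.5^2/3 + 23^2/4 + 56.5^2/5 + 46^2/5) - 3*18
     = 0.039216 * 1445.98 - 54
     = 2.705229.
Step 4: Ties present; correction factor C = 1 - 18/(17^3 - 17) = 0.996324. Corrected H = 2.705229 / 0.996324 = 2.715211.
Step 5: Under H0, H ~ chi^2(3); p-value = 0.437649.
Step 6: alpha = 0.05. fail to reject H0.

H = 2.7152, df = 3, p = 0.437649, fail to reject H0.


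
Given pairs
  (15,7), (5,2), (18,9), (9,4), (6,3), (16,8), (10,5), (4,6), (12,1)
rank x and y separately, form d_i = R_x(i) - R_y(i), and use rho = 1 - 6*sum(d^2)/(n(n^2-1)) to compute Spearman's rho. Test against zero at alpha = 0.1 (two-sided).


Step 1: Rank x and y separately (midranks; no ties here).
rank(x): 15->7, 5->2, 18->9, 9->4, 6->3, 16->8, 10->5, 4->1, 12->6
rank(y): 7->7, 2->2, 9->9, 4->4, 3->3, 8->8, 5->5, 6->6, 1->1
Step 2: d_i = R_x(i) - R_y(i); compute d_i^2.
  (7-7)^2=0, (2-2)^2=0, (9-9)^2=0, (4-4)^2=0, (3-3)^2=0, (8-8)^2=0, (5-5)^2=0, (1-6)^2=25, (6-1)^2=25
sum(d^2) = 50.
Step 3: rho = 1 - 6*50 / (9*(9^2 - 1)) = 1 - 300/720 = 0.583333.
Step 4: Under H0, t = rho * sqrt((n-2)/(1-rho^2)) = 1.9001 ~ t(7).
Step 5: Two-sided p-value from the t-distribution with 7 df = 0.099186.
Step 6: alpha = 0.1. reject H0.

rho = 0.5833, p = 0.099186, reject H0 at alpha = 0.1.


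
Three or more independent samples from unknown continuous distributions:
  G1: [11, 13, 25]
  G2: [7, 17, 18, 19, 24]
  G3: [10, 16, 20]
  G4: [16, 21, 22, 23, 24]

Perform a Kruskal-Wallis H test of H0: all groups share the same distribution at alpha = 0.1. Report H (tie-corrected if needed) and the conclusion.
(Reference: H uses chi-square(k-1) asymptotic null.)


Step 1: Combine all N = 16 observations and assign midranks.
sorted (value, group, rank): (7,G2,1), (10,G3,2), (11,G1,3), (13,G1,4), (16,G3,5.5), (16,G4,5.5), (17,G2,7), (18,G2,8), (19,G2,9), (20,G3,10), (21,G4,11), (22,G4,12), (23,G4,13), (24,G2,14.5), (24,G4,14.5), (25,G1,16)
Step 2: Sum ranks within each group.
R_1 = 23 (n_1 = 3)
R_2 = 39.5 (n_2 = 5)
R_3 = 17.5 (n_3 = 3)
R_4 = 56 (n_4 = 5)
Step 3: H = 12/(N(N+1)) * sum(R_i^2/n_i) - 3(N+1)
     = 12/(16*17) * (23^2/3 + 39.5^2/5 + 17.5^2/3 + 56^2/5) - 3*17
     = 0.044118 * 1217.67 - 51
     = 2.720588.
Step 4: Ties present; correction factor C = 1 - 12/(16^3 - 16) = 0.997059. Corrected H = 2.720588 / 0.997059 = 2.728614.
Step 5: Under H0, H ~ chi^2(3); p-value = 0.435387.
Step 6: alpha = 0.1. fail to reject H0.

H = 2.7286, df = 3, p = 0.435387, fail to reject H0.


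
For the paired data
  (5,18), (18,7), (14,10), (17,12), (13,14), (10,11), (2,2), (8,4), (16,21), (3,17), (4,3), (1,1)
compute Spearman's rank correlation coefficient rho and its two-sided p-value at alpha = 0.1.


Step 1: Rank x and y separately (midranks; no ties here).
rank(x): 5->5, 18->12, 14->9, 17->11, 13->8, 10->7, 2->2, 8->6, 16->10, 3->3, 4->4, 1->1
rank(y): 18->11, 7->5, 10->6, 12->8, 14->9, 11->7, 2->2, 4->4, 21->12, 17->10, 3->3, 1->1
Step 2: d_i = R_x(i) - R_y(i); compute d_i^2.
  (5-11)^2=36, (12-5)^2=49, (9-6)^2=9, (11-8)^2=9, (8-9)^2=1, (7-7)^2=0, (2-2)^2=0, (6-4)^2=4, (10-12)^2=4, (3-10)^2=49, (4-3)^2=1, (1-1)^2=0
sum(d^2) = 162.
Step 3: rho = 1 - 6*162 / (12*(12^2 - 1)) = 1 - 972/1716 = 0.433566.
Step 4: Under H0, t = rho * sqrt((n-2)/(1-rho^2)) = 1.5215 ~ t(10).
Step 5: Two-sided p-value from the t-distribution with 10 df = 0.159106.
Step 6: alpha = 0.1. fail to reject H0.

rho = 0.4336, p = 0.159106, fail to reject H0 at alpha = 0.1.


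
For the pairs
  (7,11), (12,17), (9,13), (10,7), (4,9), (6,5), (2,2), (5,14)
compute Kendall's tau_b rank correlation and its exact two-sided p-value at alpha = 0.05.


Step 1: Enumerate the 28 unordered pairs (i,j) with i<j and classify each by sign(x_j-x_i) * sign(y_j-y_i).
  (1,2):dx=+5,dy=+6->C; (1,3):dx=+2,dy=+2->C; (1,4):dx=+3,dy=-4->D; (1,5):dx=-3,dy=-2->C
  (1,6):dx=-1,dy=-6->C; (1,7):dx=-5,dy=-9->C; (1,8):dx=-2,dy=+3->D; (2,3):dx=-3,dy=-4->C
  (2,4):dx=-2,dy=-10->C; (2,5):dx=-8,dy=-8->C; (2,6):dx=-6,dy=-12->C; (2,7):dx=-10,dy=-15->C
  (2,8):dx=-7,dy=-3->C; (3,4):dx=+1,dy=-6->D; (3,5):dx=-5,dy=-4->C; (3,6):dx=-3,dy=-8->C
  (3,7):dx=-7,dy=-11->C; (3,8):dx=-4,dy=+1->D; (4,5):dx=-6,dy=+2->D; (4,6):dx=-4,dy=-2->C
  (4,7):dx=-8,dy=-5->C; (4,8):dx=-5,dy=+7->D; (5,6):dx=+2,dy=-4->D; (5,7):dx=-2,dy=-7->C
  (5,8):dx=+1,dy=+5->C; (6,7):dx=-4,dy=-3->C; (6,8):dx=-1,dy=+9->D; (7,8):dx=+3,dy=+12->C
Step 2: C = 20, D = 8, total pairs = 28.
Step 3: tau = (C - D)/(n(n-1)/2) = (20 - 8)/28 = 0.428571.
Step 4: Exact two-sided p-value (enumerate n! = 40320 permutations of y under H0): p = 0.178869.
Step 5: alpha = 0.05. fail to reject H0.

tau_b = 0.4286 (C=20, D=8), p = 0.178869, fail to reject H0.


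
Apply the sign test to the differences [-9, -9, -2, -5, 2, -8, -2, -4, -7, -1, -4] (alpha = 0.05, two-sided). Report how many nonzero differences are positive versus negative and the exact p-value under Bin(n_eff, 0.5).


Step 1: Discard zero differences. Original n = 11; n_eff = number of nonzero differences = 11.
Nonzero differences (with sign): -9, -9, -2, -5, +2, -8, -2, -4, -7, -1, -4
Step 2: Count signs: positive = 1, negative = 10.
Step 3: Under H0: P(positive) = 0.5, so the number of positives S ~ Bin(11, 0.5).
Step 4: Two-sided exact p-value = sum of Bin(11,0.5) probabilities at or below the observed probability = 0.011719.
Step 5: alpha = 0.05. reject H0.

n_eff = 11, pos = 1, neg = 10, p = 0.011719, reject H0.


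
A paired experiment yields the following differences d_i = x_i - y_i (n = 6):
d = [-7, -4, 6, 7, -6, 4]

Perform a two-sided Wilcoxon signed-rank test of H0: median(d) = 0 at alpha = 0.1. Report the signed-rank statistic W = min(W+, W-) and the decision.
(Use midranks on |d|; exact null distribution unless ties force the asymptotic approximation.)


Step 1: Drop any zero differences (none here) and take |d_i|.
|d| = [7, 4, 6, 7, 6, 4]
Step 2: Midrank |d_i| (ties get averaged ranks).
ranks: |7|->5.5, |4|->1.5, |6|->3.5, |7|->5.5, |6|->3.5, |4|->1.5
Step 3: Attach original signs; sum ranks with positive sign and with negative sign.
W+ = 3.5 + 5.5 + 1.5 = 10.5
W- = 5.5 + 1.5 + 3.5 = 10.5
(Check: W+ + W- = 21 should equal n(n+1)/2 = 21.)
Step 4: Test statistic W = min(W+, W-) = 10.5.
Step 5: Ties in |d|, so use the tie-corrected normal approximation.
        E[W] = n(n+1)/4 = 6*7/4 = 10.5.
        Tie groups: |d|=4 (t=2), |d|=6 (t=2), |d|=7 (t=2); sum(t^3 - t) = 18.
        Var[W] = n(n+1)(2n+1)/24 - sum(t^3-t)/48 = 546/24 - 18/48 = 22.375.
        z = (W - E[W]) / sqrt(Var[W]) = (10.5 - 10.5) / 4.7302 = 0.0000.
        Two-sided p = 2*Phi(z) = 1.000000.
Step 6: alpha = 0.1. fail to reject H0.

W+ = 10.5, W- = 10.5, W = min = 10.5, p = 1.000000, fail to reject H0.


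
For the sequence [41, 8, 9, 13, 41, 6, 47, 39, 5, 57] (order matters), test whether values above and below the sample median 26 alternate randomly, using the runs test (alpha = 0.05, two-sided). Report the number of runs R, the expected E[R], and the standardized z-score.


Step 1: Compute median = 26; label A = above, B = below.
Labels in order: ABBBABAABA  (n_A = 5, n_B = 5)
Step 2: Count runs R = 7.
Step 3: Under H0 (random ordering), E[R] = 2*n_A*n_B/(n_A+n_B) + 1 = 2*5*5/10 + 1 = 6.0000.
        Var[R] = 2*n_A*n_B*(2*n_A*n_B - n_A - n_B) / ((n_A+n_B)^2 * (n_A+n_B-1)) = 2000/900 = 2.2222.
        SD[R] = 1.4907.
Step 4: Continuity-corrected z = (R - 0.5 - E[R]) / SD[R] = (7 - 0.5 - 6.0000) / 1.4907 = 0.3354.
Step 5: Two-sided p-value via normal approximation = 2*(1 - Phi(|z|)) = 0.737316.
Step 6: alpha = 0.05. fail to reject H0.

R = 7, z = 0.3354, p = 0.737316, fail to reject H0.


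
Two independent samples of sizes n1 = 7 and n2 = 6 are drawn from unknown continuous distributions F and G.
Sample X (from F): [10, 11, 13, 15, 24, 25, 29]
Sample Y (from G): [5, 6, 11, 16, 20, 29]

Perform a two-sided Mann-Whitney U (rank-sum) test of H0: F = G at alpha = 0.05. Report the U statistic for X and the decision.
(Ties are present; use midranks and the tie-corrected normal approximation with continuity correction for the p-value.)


Step 1: Combine and sort all 13 observations; assign midranks.
sorted (value, group): (5,Y), (6,Y), (10,X), (11,X), (11,Y), (13,X), (15,X), (16,Y), (20,Y), (24,X), (25,X), (29,X), (29,Y)
ranks: 5->1, 6->2, 10->3, 11->4.5, 11->4.5, 13->6, 15->7, 16->8, 20->9, 24->10, 25->11, 29->12.5, 29->12.5
Step 2: Rank sum for X: R1 = 3 + 4.5 + 6 + 7 + 10 + 11 + 12.5 = 54.
Step 3: U_X = R1 - n1(n1+1)/2 = 54 - 7*8/2 = 54 - 28 = 26.
       U_Y = n1*n2 - U_X = 42 - 26 = 16.
Step 4: Ties are present, so use the tie-corrected normal approximation (with continuity correction) for the p-value.
Step 5: p-value = 0.519167; compare to alpha = 0.05. fail to reject H0.

U_X = 26, p = 0.519167, fail to reject H0 at alpha = 0.05.


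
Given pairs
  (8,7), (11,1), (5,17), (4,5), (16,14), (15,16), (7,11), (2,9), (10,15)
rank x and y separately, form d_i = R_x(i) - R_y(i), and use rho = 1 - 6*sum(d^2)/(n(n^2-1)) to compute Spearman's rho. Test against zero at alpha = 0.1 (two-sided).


Step 1: Rank x and y separately (midranks; no ties here).
rank(x): 8->5, 11->7, 5->3, 4->2, 16->9, 15->8, 7->4, 2->1, 10->6
rank(y): 7->3, 1->1, 17->9, 5->2, 14->6, 16->8, 11->5, 9->4, 15->7
Step 2: d_i = R_x(i) - R_y(i); compute d_i^2.
  (5-3)^2=4, (7-1)^2=36, (3-9)^2=36, (2-2)^2=0, (9-6)^2=9, (8-8)^2=0, (4-5)^2=1, (1-4)^2=9, (6-7)^2=1
sum(d^2) = 96.
Step 3: rho = 1 - 6*96 / (9*(9^2 - 1)) = 1 - 576/720 = 0.200000.
Step 4: Under H0, t = rho * sqrt((n-2)/(1-rho^2)) = 0.5401 ~ t(7).
Step 5: Two-sided p-value from the t-distribution with 7 df = 0.605901.
Step 6: alpha = 0.1. fail to reject H0.

rho = 0.2000, p = 0.605901, fail to reject H0 at alpha = 0.1.


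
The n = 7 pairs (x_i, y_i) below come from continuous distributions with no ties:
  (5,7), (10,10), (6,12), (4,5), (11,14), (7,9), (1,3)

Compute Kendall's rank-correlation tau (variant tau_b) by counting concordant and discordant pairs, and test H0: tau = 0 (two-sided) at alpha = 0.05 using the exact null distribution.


Step 1: Enumerate the 21 unordered pairs (i,j) with i<j and classify each by sign(x_j-x_i) * sign(y_j-y_i).
  (1,2):dx=+5,dy=+3->C; (1,3):dx=+1,dy=+5->C; (1,4):dx=-1,dy=-2->C; (1,5):dx=+6,dy=+7->C
  (1,6):dx=+2,dy=+2->C; (1,7):dx=-4,dy=-4->C; (2,3):dx=-4,dy=+2->D; (2,4):dx=-6,dy=-5->C
  (2,5):dx=+1,dy=+4->C; (2,6):dx=-3,dy=-1->C; (2,7):dx=-9,dy=-7->C; (3,4):dx=-2,dy=-7->C
  (3,5):dx=+5,dy=+2->C; (3,6):dx=+1,dy=-3->D; (3,7):dx=-5,dy=-9->C; (4,5):dx=+7,dy=+9->C
  (4,6):dx=+3,dy=+4->C; (4,7):dx=-3,dy=-2->C; (5,6):dx=-4,dy=-5->C; (5,7):dx=-10,dy=-11->C
  (6,7):dx=-6,dy=-6->C
Step 2: C = 19, D = 2, total pairs = 21.
Step 3: tau = (C - D)/(n(n-1)/2) = (19 - 2)/21 = 0.809524.
Step 4: Exact two-sided p-value (enumerate n! = 5040 permutations of y under H0): p = 0.010714.
Step 5: alpha = 0.05. reject H0.

tau_b = 0.8095 (C=19, D=2), p = 0.010714, reject H0.


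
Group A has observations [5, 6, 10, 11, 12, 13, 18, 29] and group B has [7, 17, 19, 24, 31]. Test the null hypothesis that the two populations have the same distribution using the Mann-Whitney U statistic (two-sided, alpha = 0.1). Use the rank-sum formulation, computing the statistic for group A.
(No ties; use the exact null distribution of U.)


Step 1: Combine and sort all 13 observations; assign midranks.
sorted (value, group): (5,X), (6,X), (7,Y), (10,X), (11,X), (12,X), (13,X), (17,Y), (18,X), (19,Y), (24,Y), (29,X), (31,Y)
ranks: 5->1, 6->2, 7->3, 10->4, 11->5, 12->6, 13->7, 17->8, 18->9, 19->10, 24->11, 29->12, 31->13
Step 2: Rank sum for X: R1 = 1 + 2 + 4 + 5 + 6 + 7 + 9 + 12 = 46.
Step 3: U_X = R1 - n1(n1+1)/2 = 46 - 8*9/2 = 46 - 36 = 10.
       U_Y = n1*n2 - U_X = 40 - 10 = 30.
Step 4: No ties, so the exact null distribution of U (based on enumerating the C(13,8) = 1287 equally likely rank assignments) gives the two-sided p-value.
Step 5: p-value = 0.170940; compare to alpha = 0.1. fail to reject H0.

U_X = 10, p = 0.170940, fail to reject H0 at alpha = 0.1.


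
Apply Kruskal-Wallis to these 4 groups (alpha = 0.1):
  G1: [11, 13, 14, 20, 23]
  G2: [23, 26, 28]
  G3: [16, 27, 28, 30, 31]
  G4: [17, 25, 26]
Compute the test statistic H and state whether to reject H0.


Step 1: Combine all N = 16 observations and assign midranks.
sorted (value, group, rank): (11,G1,1), (13,G1,2), (14,G1,3), (16,G3,4), (17,G4,5), (20,G1,6), (23,G1,7.5), (23,G2,7.5), (25,G4,9), (26,G2,10.5), (26,G4,10.5), (27,G3,12), (28,G2,13.5), (28,G3,13.5), (30,G3,15), (31,G3,16)
Step 2: Sum ranks within each group.
R_1 = 19.5 (n_1 = 5)
R_2 = 31.5 (n_2 = 3)
R_3 = 60.5 (n_3 = 5)
R_4 = 24.5 (n_4 = 3)
Step 3: H = 12/(N(N+1)) * sum(R_i^2/n_i) - 3(N+1)
     = 12/(16*17) * (19.5^2/5 + 31.5^2/3 + 60.5^2/5 + 24.5^2/3) - 3*17
     = 0.044118 * 1338.93 - 51
     = 8.070588.
Step 4: Ties present; correction factor C = 1 - 18/(16^3 - 16) = 0.995588. Corrected H = 8.070588 / 0.995588 = 8.106352.
Step 5: Under H0, H ~ chi^2(3); p-value = 0.043864.
Step 6: alpha = 0.1. reject H0.

H = 8.1064, df = 3, p = 0.043864, reject H0.


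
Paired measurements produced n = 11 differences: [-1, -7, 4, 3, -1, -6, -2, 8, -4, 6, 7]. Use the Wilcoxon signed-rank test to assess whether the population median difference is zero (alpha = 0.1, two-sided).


Step 1: Drop any zero differences (none here) and take |d_i|.
|d| = [1, 7, 4, 3, 1, 6, 2, 8, 4, 6, 7]
Step 2: Midrank |d_i| (ties get averaged ranks).
ranks: |1|->1.5, |7|->9.5, |4|->5.5, |3|->4, |1|->1.5, |6|->7.5, |2|->3, |8|->11, |4|->5.5, |6|->7.5, |7|->9.5
Step 3: Attach original signs; sum ranks with positive sign and with negative sign.
W+ = 5.5 + 4 + 11 + 7.5 + 9.5 = 37.5
W- = 1.5 + 9.5 + 1.5 + 7.5 + 3 + 5.5 = 28.5
(Check: W+ + W- = 66 should equal n(n+1)/2 = 66.)
Step 4: Test statistic W = min(W+, W-) = 28.5.
Step 5: Ties in |d|, so use the tie-corrected normal approximation.
        E[W] = n(n+1)/4 = 11*12/4 = 33.
        Tie groups: |d|=1 (t=2), |d|=4 (t=2), |d|=6 (t=2), |d|=7 (t=2); sum(t^3 - t) = 24.
        Var[W] = n(n+1)(2n+1)/24 - sum(t^3-t)/48 = 3036/24 - 24/48 = 126.
        z = (W - E[W]) / sqrt(Var[W]) = (28.5 - 33) / 11.2250 = -0.4009.
        Two-sided p = 2*Phi(z) = 0.688500.
Step 6: alpha = 0.1. fail to reject H0.

W+ = 37.5, W- = 28.5, W = min = 28.5, p = 0.688500, fail to reject H0.


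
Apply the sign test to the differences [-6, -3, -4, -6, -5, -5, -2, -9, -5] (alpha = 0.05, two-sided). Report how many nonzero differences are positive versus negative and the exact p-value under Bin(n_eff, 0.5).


Step 1: Discard zero differences. Original n = 9; n_eff = number of nonzero differences = 9.
Nonzero differences (with sign): -6, -3, -4, -6, -5, -5, -2, -9, -5
Step 2: Count signs: positive = 0, negative = 9.
Step 3: Under H0: P(positive) = 0.5, so the number of positives S ~ Bin(9, 0.5).
Step 4: Two-sided exact p-value = sum of Bin(9,0.5) probabilities at or below the observed probability = 0.003906.
Step 5: alpha = 0.05. reject H0.

n_eff = 9, pos = 0, neg = 9, p = 0.003906, reject H0.


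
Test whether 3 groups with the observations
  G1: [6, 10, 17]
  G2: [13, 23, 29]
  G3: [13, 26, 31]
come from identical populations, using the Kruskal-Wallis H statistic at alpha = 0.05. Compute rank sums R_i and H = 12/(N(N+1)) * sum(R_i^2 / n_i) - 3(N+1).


Step 1: Combine all N = 9 observations and assign midranks.
sorted (value, group, rank): (6,G1,1), (10,G1,2), (13,G2,3.5), (13,G3,3.5), (17,G1,5), (23,G2,6), (26,G3,7), (29,G2,8), (31,G3,9)
Step 2: Sum ranks within each group.
R_1 = 8 (n_1 = 3)
R_2 = 17.5 (n_2 = 3)
R_3 = 19.5 (n_3 = 3)
Step 3: H = 12/(N(N+1)) * sum(R_i^2/n_i) - 3(N+1)
     = 12/(9*10) * (8^2/3 + 17.5^2/3 + 19.5^2/3) - 3*10
     = 0.133333 * 250.167 - 30
     = 3.355556.
Step 4: Ties present; correction factor C = 1 - 6/(9^3 - 9) = 0.991667. Corrected H = 3.355556 / 0.991667 = 3.383754.
Step 5: Under H0, H ~ chi^2(2); p-value = 0.184174.
Step 6: alpha = 0.05. fail to reject H0.

H = 3.3838, df = 2, p = 0.184174, fail to reject H0.
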